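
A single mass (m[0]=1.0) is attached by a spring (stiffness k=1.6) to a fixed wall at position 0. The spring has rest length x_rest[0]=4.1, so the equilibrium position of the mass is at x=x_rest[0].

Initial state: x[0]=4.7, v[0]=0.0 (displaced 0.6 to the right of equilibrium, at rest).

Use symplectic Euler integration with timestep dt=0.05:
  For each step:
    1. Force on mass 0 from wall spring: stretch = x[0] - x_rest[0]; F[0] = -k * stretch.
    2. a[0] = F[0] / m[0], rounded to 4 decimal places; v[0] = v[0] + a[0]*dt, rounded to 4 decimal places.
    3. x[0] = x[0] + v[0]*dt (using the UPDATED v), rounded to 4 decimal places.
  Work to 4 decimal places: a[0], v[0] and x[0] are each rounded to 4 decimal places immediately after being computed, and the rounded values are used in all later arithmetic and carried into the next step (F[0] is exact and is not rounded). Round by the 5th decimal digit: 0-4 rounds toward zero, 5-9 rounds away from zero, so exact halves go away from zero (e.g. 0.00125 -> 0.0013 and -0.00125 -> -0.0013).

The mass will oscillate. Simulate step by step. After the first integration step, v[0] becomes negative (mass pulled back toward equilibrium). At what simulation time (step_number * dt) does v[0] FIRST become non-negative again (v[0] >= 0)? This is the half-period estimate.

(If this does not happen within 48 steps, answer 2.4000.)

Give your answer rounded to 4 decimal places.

Step 0: x=[4.7000] v=[0.0000]
Step 1: x=[4.6976] v=[-0.0480]
Step 2: x=[4.6928] v=[-0.0958]
Step 3: x=[4.6856] v=[-0.1432]
Step 4: x=[4.6761] v=[-0.1901]
Step 5: x=[4.6643] v=[-0.2362]
Step 6: x=[4.6502] v=[-0.2813]
Step 7: x=[4.6339] v=[-0.3253]
Step 8: x=[4.6155] v=[-0.3680]
Step 9: x=[4.5950] v=[-0.4092]
Step 10: x=[4.5726] v=[-0.4488]
Step 11: x=[4.5483] v=[-0.4866]
Step 12: x=[4.5222] v=[-0.5225]
Step 13: x=[4.4944] v=[-0.5563]
Step 14: x=[4.4650] v=[-0.5879]
Step 15: x=[4.4341] v=[-0.6171]
Step 16: x=[4.4019] v=[-0.6438]
Step 17: x=[4.3685] v=[-0.6680]
Step 18: x=[4.3340] v=[-0.6895]
Step 19: x=[4.2986] v=[-0.7082]
Step 20: x=[4.2624] v=[-0.7241]
Step 21: x=[4.2255] v=[-0.7371]
Step 22: x=[4.1881] v=[-0.7471]
Step 23: x=[4.1504] v=[-0.7542]
Step 24: x=[4.1125] v=[-0.7582]
Step 25: x=[4.0745] v=[-0.7592]
Step 26: x=[4.0366] v=[-0.7572]
Step 27: x=[3.9990] v=[-0.7521]
Step 28: x=[3.9618] v=[-0.7440]
Step 29: x=[3.9252] v=[-0.7329]
Step 30: x=[3.8893] v=[-0.7189]
Step 31: x=[3.8542] v=[-0.7020]
Step 32: x=[3.8201] v=[-0.6823]
Step 33: x=[3.7871] v=[-0.6599]
Step 34: x=[3.7554] v=[-0.6349]
Step 35: x=[3.7250] v=[-0.6073]
Step 36: x=[3.6961] v=[-0.5773]
Step 37: x=[3.6689] v=[-0.5450]
Step 38: x=[3.6434] v=[-0.5105]
Step 39: x=[3.6197] v=[-0.4740]
Step 40: x=[3.5979] v=[-0.4356]
Step 41: x=[3.5781] v=[-0.3954]
Step 42: x=[3.5604] v=[-0.3537]
Step 43: x=[3.5449] v=[-0.3105]
Step 44: x=[3.5316] v=[-0.2661]
Step 45: x=[3.5206] v=[-0.2206]
Step 46: x=[3.5119] v=[-0.1743]
Step 47: x=[3.5055] v=[-0.1273]
Step 48: x=[3.5015] v=[-0.0797]
v[0] did not become non-negative within 48 steps; using fallback time=2.4000

Answer: 2.4000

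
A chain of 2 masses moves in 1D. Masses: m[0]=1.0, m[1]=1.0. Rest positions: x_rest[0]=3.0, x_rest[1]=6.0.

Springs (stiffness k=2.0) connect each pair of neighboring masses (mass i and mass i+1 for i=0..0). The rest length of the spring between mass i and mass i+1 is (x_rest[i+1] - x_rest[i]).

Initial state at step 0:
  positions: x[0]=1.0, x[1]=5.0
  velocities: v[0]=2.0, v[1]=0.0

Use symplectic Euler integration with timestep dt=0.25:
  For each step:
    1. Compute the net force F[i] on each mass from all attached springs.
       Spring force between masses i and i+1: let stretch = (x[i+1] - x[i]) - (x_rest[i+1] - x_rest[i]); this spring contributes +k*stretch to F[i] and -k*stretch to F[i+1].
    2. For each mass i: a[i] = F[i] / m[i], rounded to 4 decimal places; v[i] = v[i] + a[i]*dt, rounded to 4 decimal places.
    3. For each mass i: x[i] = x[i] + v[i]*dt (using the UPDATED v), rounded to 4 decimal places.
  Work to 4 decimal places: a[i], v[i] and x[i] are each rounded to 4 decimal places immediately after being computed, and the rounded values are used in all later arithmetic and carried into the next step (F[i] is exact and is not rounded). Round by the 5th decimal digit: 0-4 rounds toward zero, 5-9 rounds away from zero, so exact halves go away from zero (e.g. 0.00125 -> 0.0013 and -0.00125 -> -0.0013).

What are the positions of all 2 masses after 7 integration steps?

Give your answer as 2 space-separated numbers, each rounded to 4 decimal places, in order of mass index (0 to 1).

Answer: 3.4627 6.0379

Derivation:
Step 0: x=[1.0000 5.0000] v=[2.0000 0.0000]
Step 1: x=[1.6250 4.8750] v=[2.5000 -0.5000]
Step 2: x=[2.2813 4.7188] v=[2.6250 -0.6250]
Step 3: x=[2.8673 4.6329] v=[2.3438 -0.3438]
Step 4: x=[3.2990 4.7013] v=[1.7266 0.2734]
Step 5: x=[3.5310 4.9694] v=[0.9278 1.0723]
Step 6: x=[3.5678 5.4327] v=[0.1470 1.8531]
Step 7: x=[3.4627 6.0379] v=[-0.4206 2.4207]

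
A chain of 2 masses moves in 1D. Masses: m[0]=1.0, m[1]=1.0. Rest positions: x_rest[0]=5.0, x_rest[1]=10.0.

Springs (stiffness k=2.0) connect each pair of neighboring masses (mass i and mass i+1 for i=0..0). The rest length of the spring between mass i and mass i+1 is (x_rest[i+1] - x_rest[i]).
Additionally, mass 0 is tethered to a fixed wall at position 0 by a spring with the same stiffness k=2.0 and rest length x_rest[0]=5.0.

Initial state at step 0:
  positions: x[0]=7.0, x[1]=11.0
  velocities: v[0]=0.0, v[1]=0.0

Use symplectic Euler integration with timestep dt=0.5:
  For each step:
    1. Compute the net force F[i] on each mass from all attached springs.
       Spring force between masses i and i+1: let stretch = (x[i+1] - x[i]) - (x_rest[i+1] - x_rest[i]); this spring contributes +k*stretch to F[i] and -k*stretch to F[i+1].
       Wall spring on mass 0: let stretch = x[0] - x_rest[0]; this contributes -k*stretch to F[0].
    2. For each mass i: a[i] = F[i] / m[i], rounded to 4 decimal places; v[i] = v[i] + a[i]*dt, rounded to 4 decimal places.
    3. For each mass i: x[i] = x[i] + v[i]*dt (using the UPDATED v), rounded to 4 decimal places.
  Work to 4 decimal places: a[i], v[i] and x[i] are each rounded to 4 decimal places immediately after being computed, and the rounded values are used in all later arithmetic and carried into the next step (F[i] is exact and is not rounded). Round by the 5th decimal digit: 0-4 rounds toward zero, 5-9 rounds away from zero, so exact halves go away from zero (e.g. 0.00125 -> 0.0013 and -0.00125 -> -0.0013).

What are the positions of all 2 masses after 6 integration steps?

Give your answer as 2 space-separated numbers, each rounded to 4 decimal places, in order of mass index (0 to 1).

Answer: 3.9375 8.4532

Derivation:
Step 0: x=[7.0000 11.0000] v=[0.0000 0.0000]
Step 1: x=[5.5000 11.5000] v=[-3.0000 1.0000]
Step 2: x=[4.2500 11.5000] v=[-2.5000 0.0000]
Step 3: x=[4.5000 10.3750] v=[0.5000 -2.2500]
Step 4: x=[5.4375 8.8125] v=[1.8750 -3.1250]
Step 5: x=[5.3438 8.0625] v=[-0.1875 -1.5000]
Step 6: x=[3.9375 8.4532] v=[-2.8126 0.7813]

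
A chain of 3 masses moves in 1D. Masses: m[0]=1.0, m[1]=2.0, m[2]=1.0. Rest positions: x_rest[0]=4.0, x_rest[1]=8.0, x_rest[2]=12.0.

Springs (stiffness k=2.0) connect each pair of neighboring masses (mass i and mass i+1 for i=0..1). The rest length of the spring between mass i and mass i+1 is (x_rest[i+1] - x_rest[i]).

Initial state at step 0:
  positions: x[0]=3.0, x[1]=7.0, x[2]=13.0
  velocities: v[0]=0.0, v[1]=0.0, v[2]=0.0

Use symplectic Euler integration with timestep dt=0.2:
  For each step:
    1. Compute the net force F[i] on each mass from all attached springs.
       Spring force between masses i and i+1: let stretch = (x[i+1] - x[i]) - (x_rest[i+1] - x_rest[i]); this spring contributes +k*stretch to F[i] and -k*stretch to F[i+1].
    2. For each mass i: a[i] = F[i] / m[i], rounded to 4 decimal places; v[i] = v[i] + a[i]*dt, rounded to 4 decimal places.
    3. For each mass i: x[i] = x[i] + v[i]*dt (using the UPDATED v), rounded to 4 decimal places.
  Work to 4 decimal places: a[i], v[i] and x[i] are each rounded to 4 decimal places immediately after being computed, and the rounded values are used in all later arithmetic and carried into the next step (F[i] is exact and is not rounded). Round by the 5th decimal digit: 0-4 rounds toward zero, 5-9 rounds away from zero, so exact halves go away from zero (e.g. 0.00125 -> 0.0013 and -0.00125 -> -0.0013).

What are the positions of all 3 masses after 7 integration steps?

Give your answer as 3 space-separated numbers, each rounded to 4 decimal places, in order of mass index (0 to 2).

Answer: 3.5280 8.0065 10.4588

Derivation:
Step 0: x=[3.0000 7.0000 13.0000] v=[0.0000 0.0000 0.0000]
Step 1: x=[3.0000 7.0800 12.8400] v=[0.0000 0.4000 -0.8000]
Step 2: x=[3.0064 7.2272 12.5392] v=[0.0320 0.7360 -1.5040]
Step 3: x=[3.0305 7.4180 12.1334] v=[0.1203 0.9542 -2.0288]
Step 4: x=[3.0856 7.6220 11.6704] v=[0.2753 1.0198 -2.3150]
Step 5: x=[3.1836 7.8064 11.2035] v=[0.4899 0.9222 -2.3344]
Step 6: x=[3.3314 7.9418 10.7849] v=[0.7390 0.6771 -2.0932]
Step 7: x=[3.5280 8.0065 10.4588] v=[0.9832 0.3236 -1.6304]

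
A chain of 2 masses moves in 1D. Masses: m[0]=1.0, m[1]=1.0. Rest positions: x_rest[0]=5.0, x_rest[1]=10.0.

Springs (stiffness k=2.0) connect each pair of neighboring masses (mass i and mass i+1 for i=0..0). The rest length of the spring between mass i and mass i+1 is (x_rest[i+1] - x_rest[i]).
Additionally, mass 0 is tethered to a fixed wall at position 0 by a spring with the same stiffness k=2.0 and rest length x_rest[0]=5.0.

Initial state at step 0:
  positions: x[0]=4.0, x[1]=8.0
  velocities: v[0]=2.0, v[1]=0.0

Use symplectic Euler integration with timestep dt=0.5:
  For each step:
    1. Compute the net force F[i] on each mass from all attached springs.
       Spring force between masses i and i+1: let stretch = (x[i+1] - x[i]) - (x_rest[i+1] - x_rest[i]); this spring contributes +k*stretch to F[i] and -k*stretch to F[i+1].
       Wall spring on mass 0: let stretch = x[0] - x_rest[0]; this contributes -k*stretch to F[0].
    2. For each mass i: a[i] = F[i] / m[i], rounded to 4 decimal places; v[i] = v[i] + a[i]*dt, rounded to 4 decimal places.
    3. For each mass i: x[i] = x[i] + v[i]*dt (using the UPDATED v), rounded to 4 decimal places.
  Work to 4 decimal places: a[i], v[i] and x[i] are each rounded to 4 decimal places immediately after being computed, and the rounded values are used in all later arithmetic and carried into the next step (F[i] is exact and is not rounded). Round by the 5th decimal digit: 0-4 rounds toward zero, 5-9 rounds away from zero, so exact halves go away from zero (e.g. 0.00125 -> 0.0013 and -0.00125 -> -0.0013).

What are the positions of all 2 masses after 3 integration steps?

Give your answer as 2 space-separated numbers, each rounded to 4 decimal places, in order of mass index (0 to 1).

Answer: 5.1250 11.2500

Derivation:
Step 0: x=[4.0000 8.0000] v=[2.0000 0.0000]
Step 1: x=[5.0000 8.5000] v=[2.0000 1.0000]
Step 2: x=[5.2500 9.7500] v=[0.5000 2.5000]
Step 3: x=[5.1250 11.2500] v=[-0.2500 3.0000]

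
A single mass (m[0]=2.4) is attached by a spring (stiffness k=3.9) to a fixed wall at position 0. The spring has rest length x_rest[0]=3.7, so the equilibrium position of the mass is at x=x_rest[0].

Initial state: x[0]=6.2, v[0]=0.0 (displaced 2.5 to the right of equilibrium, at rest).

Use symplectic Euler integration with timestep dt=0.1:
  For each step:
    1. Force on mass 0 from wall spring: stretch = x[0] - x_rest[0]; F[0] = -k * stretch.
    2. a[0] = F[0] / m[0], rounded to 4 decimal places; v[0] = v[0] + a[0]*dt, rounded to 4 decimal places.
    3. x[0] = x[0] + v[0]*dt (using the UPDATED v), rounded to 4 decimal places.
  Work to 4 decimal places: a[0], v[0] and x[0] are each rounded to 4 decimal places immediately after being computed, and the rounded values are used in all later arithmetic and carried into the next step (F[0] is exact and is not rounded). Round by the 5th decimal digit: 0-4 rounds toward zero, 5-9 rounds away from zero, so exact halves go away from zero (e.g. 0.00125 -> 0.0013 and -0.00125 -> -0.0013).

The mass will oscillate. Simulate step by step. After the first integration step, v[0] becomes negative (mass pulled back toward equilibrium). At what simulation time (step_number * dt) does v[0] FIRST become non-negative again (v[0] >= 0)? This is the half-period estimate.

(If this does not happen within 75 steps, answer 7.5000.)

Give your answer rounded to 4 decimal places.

Answer: 2.5000

Derivation:
Step 0: x=[6.2000] v=[0.0000]
Step 1: x=[6.1594] v=[-0.4063]
Step 2: x=[6.0788] v=[-0.8060]
Step 3: x=[5.9595] v=[-1.1926]
Step 4: x=[5.8035] v=[-1.5598]
Step 5: x=[5.6133] v=[-1.9016]
Step 6: x=[5.3921] v=[-2.2125]
Step 7: x=[5.1434] v=[-2.4875]
Step 8: x=[4.8712] v=[-2.7221]
Step 9: x=[4.5800] v=[-2.9124]
Step 10: x=[4.2745] v=[-3.0554]
Step 11: x=[3.9596] v=[-3.1488]
Step 12: x=[3.6405] v=[-3.1910]
Step 13: x=[3.3224] v=[-3.1813]
Step 14: x=[3.0104] v=[-3.1199]
Step 15: x=[2.7096] v=[-3.0078]
Step 16: x=[2.4249] v=[-2.8469]
Step 17: x=[2.1609] v=[-2.6397]
Step 18: x=[1.9219] v=[-2.3896]
Step 19: x=[1.7118] v=[-2.1007]
Step 20: x=[1.5340] v=[-1.7776]
Step 21: x=[1.3914] v=[-1.4256]
Step 22: x=[1.2864] v=[-1.0505]
Step 23: x=[1.2206] v=[-0.6583]
Step 24: x=[1.1951] v=[-0.2554]
Step 25: x=[1.2103] v=[0.1517]
First v>=0 after going negative at step 25, time=2.5000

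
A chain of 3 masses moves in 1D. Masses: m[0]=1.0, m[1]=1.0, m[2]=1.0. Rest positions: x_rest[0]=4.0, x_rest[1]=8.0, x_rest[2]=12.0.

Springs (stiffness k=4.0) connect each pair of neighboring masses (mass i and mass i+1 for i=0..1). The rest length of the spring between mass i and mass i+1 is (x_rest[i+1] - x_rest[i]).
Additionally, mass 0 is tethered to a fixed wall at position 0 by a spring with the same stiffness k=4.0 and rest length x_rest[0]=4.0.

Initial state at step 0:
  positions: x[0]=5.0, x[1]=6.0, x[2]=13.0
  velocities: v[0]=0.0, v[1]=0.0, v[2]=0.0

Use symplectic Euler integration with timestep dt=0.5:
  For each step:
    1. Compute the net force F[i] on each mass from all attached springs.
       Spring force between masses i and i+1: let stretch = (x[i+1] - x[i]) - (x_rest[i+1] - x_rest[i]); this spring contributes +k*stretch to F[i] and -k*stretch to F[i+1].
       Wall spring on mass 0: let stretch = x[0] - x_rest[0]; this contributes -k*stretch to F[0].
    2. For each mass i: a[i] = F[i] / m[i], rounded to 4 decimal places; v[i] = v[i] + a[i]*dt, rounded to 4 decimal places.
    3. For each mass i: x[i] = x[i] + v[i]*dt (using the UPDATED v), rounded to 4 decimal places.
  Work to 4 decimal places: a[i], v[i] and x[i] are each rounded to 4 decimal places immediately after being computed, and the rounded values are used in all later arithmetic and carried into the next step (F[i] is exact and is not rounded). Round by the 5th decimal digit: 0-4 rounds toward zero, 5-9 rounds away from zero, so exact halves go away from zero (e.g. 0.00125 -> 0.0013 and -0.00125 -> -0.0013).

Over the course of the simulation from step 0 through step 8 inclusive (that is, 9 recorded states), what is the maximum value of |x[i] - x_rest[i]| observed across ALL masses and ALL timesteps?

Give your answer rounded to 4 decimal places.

Step 0: x=[5.0000 6.0000 13.0000] v=[0.0000 0.0000 0.0000]
Step 1: x=[1.0000 12.0000 10.0000] v=[-8.0000 12.0000 -6.0000]
Step 2: x=[7.0000 5.0000 13.0000] v=[12.0000 -14.0000 6.0000]
Step 3: x=[4.0000 8.0000 12.0000] v=[-6.0000 6.0000 -2.0000]
Step 4: x=[1.0000 11.0000 11.0000] v=[-6.0000 6.0000 -2.0000]
Step 5: x=[7.0000 4.0000 14.0000] v=[12.0000 -14.0000 6.0000]
Step 6: x=[3.0000 10.0000 11.0000] v=[-8.0000 12.0000 -6.0000]
Step 7: x=[3.0000 10.0000 11.0000] v=[0.0000 0.0000 0.0000]
Step 8: x=[7.0000 4.0000 14.0000] v=[8.0000 -12.0000 6.0000]
Max displacement = 4.0000

Answer: 4.0000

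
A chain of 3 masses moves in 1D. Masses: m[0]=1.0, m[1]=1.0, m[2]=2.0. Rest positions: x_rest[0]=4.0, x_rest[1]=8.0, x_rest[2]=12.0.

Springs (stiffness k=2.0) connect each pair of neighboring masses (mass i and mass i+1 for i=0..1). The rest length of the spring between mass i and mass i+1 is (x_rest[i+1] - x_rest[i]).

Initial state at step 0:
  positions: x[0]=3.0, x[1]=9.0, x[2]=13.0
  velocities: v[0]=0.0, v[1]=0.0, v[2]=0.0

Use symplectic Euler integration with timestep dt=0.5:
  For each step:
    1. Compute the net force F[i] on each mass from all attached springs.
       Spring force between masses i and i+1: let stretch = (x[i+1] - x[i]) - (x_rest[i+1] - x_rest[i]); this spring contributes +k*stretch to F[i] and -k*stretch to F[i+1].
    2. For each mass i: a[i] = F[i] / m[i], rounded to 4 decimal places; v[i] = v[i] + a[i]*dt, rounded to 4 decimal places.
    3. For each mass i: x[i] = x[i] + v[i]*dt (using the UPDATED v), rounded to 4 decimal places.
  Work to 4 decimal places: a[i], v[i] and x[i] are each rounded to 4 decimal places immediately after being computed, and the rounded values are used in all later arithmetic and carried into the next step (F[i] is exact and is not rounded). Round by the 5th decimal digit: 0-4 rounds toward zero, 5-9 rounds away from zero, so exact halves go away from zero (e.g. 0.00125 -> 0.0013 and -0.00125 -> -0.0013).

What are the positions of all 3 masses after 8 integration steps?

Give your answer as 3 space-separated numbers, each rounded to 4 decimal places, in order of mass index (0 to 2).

Answer: 4.1566 8.0922 12.8758

Derivation:
Step 0: x=[3.0000 9.0000 13.0000] v=[0.0000 0.0000 0.0000]
Step 1: x=[4.0000 8.0000 13.0000] v=[2.0000 -2.0000 0.0000]
Step 2: x=[5.0000 7.5000 12.7500] v=[2.0000 -1.0000 -0.5000]
Step 3: x=[5.2500 8.3750 12.1875] v=[0.5000 1.7500 -1.1250]
Step 4: x=[5.0625 9.5938 11.6719] v=[-0.3750 2.4375 -1.0313]
Step 5: x=[5.1407 9.5860 11.6367] v=[0.1563 -0.0157 -0.0704]
Step 6: x=[5.4415 8.3809 12.0889] v=[0.6016 -2.4103 0.9043]
Step 7: x=[5.2120 7.5601 12.6141] v=[-0.4590 -1.6417 1.0503]
Step 8: x=[4.1566 8.0922 12.8758] v=[-2.1109 1.0642 0.5233]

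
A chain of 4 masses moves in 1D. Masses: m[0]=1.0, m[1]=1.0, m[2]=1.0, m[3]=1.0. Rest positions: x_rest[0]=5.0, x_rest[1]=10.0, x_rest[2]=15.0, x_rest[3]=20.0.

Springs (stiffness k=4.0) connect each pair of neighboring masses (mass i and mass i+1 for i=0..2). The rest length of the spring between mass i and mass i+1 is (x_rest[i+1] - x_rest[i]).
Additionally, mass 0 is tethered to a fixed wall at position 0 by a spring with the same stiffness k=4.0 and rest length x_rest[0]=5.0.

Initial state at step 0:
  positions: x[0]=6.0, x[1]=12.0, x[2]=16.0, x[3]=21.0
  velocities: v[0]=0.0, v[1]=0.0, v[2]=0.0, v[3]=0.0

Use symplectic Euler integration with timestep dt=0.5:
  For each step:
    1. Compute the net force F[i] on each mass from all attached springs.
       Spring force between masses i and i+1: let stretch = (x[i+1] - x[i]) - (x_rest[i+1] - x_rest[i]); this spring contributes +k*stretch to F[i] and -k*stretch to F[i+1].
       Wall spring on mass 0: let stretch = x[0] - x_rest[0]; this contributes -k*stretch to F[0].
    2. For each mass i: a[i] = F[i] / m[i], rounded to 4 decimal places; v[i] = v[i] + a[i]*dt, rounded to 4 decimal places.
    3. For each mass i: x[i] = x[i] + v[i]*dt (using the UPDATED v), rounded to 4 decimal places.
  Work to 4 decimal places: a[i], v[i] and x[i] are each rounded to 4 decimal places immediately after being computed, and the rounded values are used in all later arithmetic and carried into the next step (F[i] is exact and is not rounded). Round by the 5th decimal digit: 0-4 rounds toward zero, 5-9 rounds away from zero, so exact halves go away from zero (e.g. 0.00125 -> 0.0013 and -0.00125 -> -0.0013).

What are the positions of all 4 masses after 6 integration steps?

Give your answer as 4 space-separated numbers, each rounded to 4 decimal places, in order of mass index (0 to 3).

Step 0: x=[6.0000 12.0000 16.0000 21.0000] v=[0.0000 0.0000 0.0000 0.0000]
Step 1: x=[6.0000 10.0000 17.0000 21.0000] v=[0.0000 -4.0000 2.0000 0.0000]
Step 2: x=[4.0000 11.0000 15.0000 22.0000] v=[-4.0000 2.0000 -4.0000 2.0000]
Step 3: x=[5.0000 9.0000 16.0000 21.0000] v=[2.0000 -4.0000 2.0000 -2.0000]
Step 4: x=[5.0000 10.0000 15.0000 20.0000] v=[0.0000 2.0000 -2.0000 -2.0000]
Step 5: x=[5.0000 11.0000 14.0000 19.0000] v=[0.0000 2.0000 -2.0000 -2.0000]
Step 6: x=[6.0000 9.0000 15.0000 18.0000] v=[2.0000 -4.0000 2.0000 -2.0000]

Answer: 6.0000 9.0000 15.0000 18.0000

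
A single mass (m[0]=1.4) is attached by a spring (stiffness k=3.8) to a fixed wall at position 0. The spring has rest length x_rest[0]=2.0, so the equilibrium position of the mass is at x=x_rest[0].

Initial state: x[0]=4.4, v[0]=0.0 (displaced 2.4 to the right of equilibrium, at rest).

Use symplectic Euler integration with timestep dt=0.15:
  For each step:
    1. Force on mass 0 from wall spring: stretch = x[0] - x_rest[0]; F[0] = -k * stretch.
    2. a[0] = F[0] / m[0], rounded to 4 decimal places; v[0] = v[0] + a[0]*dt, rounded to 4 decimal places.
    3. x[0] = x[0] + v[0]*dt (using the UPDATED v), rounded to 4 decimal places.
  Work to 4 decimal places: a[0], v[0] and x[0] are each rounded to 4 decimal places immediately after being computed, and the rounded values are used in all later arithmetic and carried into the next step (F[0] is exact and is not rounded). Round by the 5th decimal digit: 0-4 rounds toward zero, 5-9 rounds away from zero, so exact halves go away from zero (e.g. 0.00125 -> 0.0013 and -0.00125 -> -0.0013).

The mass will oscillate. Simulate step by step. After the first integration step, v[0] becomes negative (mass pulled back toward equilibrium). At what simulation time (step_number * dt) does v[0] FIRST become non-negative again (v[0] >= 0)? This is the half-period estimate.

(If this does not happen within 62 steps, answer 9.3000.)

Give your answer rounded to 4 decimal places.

Answer: 1.9500

Derivation:
Step 0: x=[4.4000] v=[0.0000]
Step 1: x=[4.2534] v=[-0.9771]
Step 2: x=[3.9692] v=[-1.8946]
Step 3: x=[3.5647] v=[-2.6964]
Step 4: x=[3.0647] v=[-3.3335]
Step 5: x=[2.4997] v=[-3.7670]
Step 6: x=[1.9041] v=[-3.9704]
Step 7: x=[1.3144] v=[-3.9314]
Step 8: x=[0.7666] v=[-3.6523]
Step 9: x=[0.2941] v=[-3.1501]
Step 10: x=[-0.0742] v=[-2.4556]
Step 11: x=[-0.3159] v=[-1.6111]
Step 12: x=[-0.4161] v=[-0.6682]
Step 13: x=[-0.3688] v=[0.3155]
First v>=0 after going negative at step 13, time=1.9500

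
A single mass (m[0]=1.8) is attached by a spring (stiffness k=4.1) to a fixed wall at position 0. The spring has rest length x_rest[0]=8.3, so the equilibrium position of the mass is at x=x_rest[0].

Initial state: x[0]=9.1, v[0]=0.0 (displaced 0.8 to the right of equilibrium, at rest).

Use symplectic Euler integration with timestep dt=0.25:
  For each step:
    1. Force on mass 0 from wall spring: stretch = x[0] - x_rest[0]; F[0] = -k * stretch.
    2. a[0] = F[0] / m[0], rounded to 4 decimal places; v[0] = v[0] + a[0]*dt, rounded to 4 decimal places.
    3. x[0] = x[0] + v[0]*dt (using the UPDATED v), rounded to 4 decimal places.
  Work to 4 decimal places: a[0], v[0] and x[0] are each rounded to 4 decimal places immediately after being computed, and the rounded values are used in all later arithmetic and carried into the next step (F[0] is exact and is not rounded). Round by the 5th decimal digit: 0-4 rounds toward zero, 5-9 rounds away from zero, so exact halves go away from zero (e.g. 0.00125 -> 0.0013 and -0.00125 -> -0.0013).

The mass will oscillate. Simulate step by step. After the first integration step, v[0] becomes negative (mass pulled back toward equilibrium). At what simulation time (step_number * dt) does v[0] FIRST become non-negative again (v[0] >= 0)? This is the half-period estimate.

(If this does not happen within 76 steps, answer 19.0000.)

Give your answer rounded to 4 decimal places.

Answer: 2.2500

Derivation:
Step 0: x=[9.1000] v=[0.0000]
Step 1: x=[8.9861] v=[-0.4556]
Step 2: x=[8.7745] v=[-0.8463]
Step 3: x=[8.4954] v=[-1.1165]
Step 4: x=[8.1885] v=[-1.2278]
Step 5: x=[7.8974] v=[-1.1643]
Step 6: x=[7.6636] v=[-0.9351]
Step 7: x=[7.5204] v=[-0.5727]
Step 8: x=[7.4882] v=[-0.1288]
Step 9: x=[7.5716] v=[0.3335]
First v>=0 after going negative at step 9, time=2.2500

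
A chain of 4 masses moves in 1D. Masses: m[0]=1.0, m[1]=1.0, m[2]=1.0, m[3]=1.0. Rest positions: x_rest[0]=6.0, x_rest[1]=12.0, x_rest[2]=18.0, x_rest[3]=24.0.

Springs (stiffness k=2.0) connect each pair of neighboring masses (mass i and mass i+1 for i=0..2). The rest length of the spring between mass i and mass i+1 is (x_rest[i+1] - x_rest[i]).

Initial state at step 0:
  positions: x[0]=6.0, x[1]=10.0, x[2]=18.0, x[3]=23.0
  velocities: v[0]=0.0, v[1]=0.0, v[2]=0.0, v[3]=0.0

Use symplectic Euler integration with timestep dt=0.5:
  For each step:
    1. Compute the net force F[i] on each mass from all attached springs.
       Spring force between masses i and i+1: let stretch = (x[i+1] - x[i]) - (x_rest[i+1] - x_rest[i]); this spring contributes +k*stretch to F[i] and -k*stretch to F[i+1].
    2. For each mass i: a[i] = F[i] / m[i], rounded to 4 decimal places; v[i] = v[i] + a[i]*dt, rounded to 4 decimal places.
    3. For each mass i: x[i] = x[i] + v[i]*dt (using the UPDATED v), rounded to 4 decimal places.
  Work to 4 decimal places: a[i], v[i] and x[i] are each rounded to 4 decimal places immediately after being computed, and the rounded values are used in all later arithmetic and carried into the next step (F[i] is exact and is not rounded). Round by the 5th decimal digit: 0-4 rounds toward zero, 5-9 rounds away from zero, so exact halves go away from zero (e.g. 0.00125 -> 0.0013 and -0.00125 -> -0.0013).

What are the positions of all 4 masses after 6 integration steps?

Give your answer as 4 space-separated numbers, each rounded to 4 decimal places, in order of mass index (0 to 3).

Answer: 4.8750 12.3125 15.6875 24.1250

Derivation:
Step 0: x=[6.0000 10.0000 18.0000 23.0000] v=[0.0000 0.0000 0.0000 0.0000]
Step 1: x=[5.0000 12.0000 16.5000 23.5000] v=[-2.0000 4.0000 -3.0000 1.0000]
Step 2: x=[4.5000 12.7500 16.2500 23.5000] v=[-1.0000 1.5000 -0.5000 0.0000]
Step 3: x=[5.1250 11.1250 17.8750 22.8750] v=[1.2500 -3.2500 3.2500 -1.2500]
Step 4: x=[5.7500 9.8750 18.6250 22.7500] v=[1.2500 -2.5000 1.5000 -0.2500]
Step 5: x=[5.4375 10.9375 17.0625 23.5625] v=[-0.6250 2.1250 -3.1250 1.6250]
Step 6: x=[4.8750 12.3125 15.6875 24.1250] v=[-1.1250 2.7500 -2.7500 1.1250]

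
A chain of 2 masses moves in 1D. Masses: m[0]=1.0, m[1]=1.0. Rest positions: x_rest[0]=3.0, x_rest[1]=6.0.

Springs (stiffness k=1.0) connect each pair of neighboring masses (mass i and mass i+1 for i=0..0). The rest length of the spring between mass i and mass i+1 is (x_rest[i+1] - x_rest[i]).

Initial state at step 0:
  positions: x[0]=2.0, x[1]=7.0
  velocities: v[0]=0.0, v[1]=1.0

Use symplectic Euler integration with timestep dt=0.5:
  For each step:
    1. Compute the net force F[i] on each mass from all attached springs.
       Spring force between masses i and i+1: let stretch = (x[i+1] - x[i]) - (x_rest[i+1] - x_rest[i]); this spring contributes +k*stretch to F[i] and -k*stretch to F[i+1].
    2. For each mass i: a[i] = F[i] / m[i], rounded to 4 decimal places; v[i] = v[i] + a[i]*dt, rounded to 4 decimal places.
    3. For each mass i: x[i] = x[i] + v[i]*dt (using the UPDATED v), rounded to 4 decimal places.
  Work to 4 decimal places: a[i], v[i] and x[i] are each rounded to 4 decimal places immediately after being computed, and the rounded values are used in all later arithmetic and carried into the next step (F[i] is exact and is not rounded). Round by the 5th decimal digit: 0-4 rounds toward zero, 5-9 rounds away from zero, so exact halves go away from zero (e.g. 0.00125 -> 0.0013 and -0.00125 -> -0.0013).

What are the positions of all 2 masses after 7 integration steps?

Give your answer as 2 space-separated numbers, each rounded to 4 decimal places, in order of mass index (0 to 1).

Step 0: x=[2.0000 7.0000] v=[0.0000 1.0000]
Step 1: x=[2.5000 7.0000] v=[1.0000 0.0000]
Step 2: x=[3.3750 6.6250] v=[1.7500 -0.7500]
Step 3: x=[4.3125 6.1875] v=[1.8750 -0.8750]
Step 4: x=[4.9688 6.0313] v=[1.3125 -0.3125]
Step 5: x=[5.1407 6.3595] v=[0.3438 0.6563]
Step 6: x=[4.8673 7.1330] v=[-0.5468 1.5469]
Step 7: x=[4.4103 8.0901] v=[-0.9140 1.9141]

Answer: 4.4103 8.0901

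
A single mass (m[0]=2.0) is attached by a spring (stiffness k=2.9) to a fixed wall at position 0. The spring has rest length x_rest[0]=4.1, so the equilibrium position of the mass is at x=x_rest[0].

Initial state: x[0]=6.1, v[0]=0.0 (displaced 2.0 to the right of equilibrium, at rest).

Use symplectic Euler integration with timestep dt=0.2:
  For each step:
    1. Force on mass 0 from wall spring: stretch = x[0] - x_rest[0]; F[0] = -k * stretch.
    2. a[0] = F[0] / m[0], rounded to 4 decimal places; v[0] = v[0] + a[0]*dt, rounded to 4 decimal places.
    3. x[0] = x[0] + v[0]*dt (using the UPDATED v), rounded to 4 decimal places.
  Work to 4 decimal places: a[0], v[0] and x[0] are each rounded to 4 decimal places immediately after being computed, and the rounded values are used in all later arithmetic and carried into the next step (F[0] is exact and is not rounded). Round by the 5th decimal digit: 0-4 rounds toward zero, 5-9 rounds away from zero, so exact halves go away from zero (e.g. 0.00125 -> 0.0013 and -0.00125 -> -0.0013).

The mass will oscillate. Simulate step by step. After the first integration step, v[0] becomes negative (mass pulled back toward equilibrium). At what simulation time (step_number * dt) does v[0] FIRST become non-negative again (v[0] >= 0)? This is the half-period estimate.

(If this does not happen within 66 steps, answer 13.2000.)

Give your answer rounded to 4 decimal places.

Answer: 2.8000

Derivation:
Step 0: x=[6.1000] v=[0.0000]
Step 1: x=[5.9840] v=[-0.5800]
Step 2: x=[5.7587] v=[-1.1264]
Step 3: x=[5.4372] v=[-1.6074]
Step 4: x=[5.0382] v=[-1.9952]
Step 5: x=[4.5847] v=[-2.2673]
Step 6: x=[4.1031] v=[-2.4079]
Step 7: x=[3.6213] v=[-2.4088]
Step 8: x=[3.1673] v=[-2.2700]
Step 9: x=[2.7674] v=[-1.9995]
Step 10: x=[2.4448] v=[-1.6130]
Step 11: x=[2.2182] v=[-1.1330]
Step 12: x=[2.1007] v=[-0.5873]
Step 13: x=[2.0992] v=[-0.0075]
Step 14: x=[2.2137] v=[0.5727]
First v>=0 after going negative at step 14, time=2.8000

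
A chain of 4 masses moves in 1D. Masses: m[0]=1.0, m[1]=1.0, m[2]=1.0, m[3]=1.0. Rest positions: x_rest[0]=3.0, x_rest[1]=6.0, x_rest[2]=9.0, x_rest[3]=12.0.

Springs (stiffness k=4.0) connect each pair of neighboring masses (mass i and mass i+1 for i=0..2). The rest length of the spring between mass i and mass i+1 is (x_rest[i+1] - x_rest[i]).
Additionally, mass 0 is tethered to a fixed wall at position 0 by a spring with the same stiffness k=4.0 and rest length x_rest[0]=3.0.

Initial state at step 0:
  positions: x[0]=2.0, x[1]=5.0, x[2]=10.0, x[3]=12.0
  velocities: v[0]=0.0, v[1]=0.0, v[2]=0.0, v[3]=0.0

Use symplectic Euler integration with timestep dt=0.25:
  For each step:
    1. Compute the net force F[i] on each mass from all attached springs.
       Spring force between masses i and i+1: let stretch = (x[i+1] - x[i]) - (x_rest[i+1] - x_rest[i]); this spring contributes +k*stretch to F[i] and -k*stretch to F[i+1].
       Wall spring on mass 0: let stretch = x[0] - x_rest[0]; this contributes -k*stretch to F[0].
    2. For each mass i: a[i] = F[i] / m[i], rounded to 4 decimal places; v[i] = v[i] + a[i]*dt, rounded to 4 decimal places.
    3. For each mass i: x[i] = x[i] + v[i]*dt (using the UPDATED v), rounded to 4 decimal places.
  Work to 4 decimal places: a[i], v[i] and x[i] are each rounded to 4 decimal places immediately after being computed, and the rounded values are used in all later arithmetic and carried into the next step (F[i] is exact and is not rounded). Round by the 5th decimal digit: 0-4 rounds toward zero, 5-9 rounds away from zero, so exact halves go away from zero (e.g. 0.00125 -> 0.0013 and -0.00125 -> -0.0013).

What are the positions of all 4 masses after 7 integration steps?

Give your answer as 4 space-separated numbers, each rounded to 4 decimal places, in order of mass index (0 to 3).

Answer: 3.0752 6.4735 9.8305 10.9026

Derivation:
Step 0: x=[2.0000 5.0000 10.0000 12.0000] v=[0.0000 0.0000 0.0000 0.0000]
Step 1: x=[2.2500 5.5000 9.2500 12.2500] v=[1.0000 2.0000 -3.0000 1.0000]
Step 2: x=[2.7500 6.1250 8.3125 12.5000] v=[2.0000 2.5000 -3.7500 1.0000]
Step 3: x=[3.4063 6.4531 7.8750 12.4531] v=[2.6250 1.3125 -1.7500 -0.1875]
Step 4: x=[3.9727 6.3750 8.2266 12.0117] v=[2.2655 -0.3124 1.4062 -1.7656]
Step 5: x=[4.1465 6.1592 9.0615 11.3740] v=[0.6951 -0.8631 3.3397 -2.5507]
Step 6: x=[3.7868 6.1658 9.7490 10.9082] v=[-1.4387 0.0265 2.7499 -1.8632]
Step 7: x=[3.0752 6.4735 9.8305 10.9026] v=[-2.8465 1.2307 0.3259 -0.0224]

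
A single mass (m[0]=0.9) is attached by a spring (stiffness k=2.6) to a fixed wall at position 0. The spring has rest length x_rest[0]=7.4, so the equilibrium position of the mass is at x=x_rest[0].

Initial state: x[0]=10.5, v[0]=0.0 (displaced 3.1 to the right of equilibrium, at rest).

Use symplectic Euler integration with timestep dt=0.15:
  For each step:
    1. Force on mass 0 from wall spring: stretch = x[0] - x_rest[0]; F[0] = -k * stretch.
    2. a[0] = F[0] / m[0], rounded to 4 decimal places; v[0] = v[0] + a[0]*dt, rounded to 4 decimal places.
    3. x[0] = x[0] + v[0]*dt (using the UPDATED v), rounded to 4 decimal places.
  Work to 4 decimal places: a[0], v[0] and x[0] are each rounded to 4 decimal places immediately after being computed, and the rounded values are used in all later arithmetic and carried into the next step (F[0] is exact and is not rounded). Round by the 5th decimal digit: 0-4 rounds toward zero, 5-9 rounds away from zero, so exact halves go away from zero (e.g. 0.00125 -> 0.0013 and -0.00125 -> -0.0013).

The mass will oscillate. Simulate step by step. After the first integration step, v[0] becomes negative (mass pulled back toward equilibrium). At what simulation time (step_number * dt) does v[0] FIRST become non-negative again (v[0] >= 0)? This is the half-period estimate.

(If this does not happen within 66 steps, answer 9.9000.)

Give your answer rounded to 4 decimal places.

Step 0: x=[10.5000] v=[0.0000]
Step 1: x=[10.2985] v=[-1.3433]
Step 2: x=[9.9086] v=[-2.5993]
Step 3: x=[9.3556] v=[-3.6864]
Step 4: x=[8.6755] v=[-4.5338]
Step 5: x=[7.9125] v=[-5.0865]
Step 6: x=[7.1162] v=[-5.3086]
Step 7: x=[6.3384] v=[-5.1856]
Step 8: x=[5.6296] v=[-4.7256]
Step 9: x=[5.0358] v=[-3.9584]
Step 10: x=[4.5957] v=[-2.9339]
Step 11: x=[4.3379] v=[-1.7187]
Step 12: x=[4.2791] v=[-0.3918]
Step 13: x=[4.4232] v=[0.9606]
First v>=0 after going negative at step 13, time=1.9500

Answer: 1.9500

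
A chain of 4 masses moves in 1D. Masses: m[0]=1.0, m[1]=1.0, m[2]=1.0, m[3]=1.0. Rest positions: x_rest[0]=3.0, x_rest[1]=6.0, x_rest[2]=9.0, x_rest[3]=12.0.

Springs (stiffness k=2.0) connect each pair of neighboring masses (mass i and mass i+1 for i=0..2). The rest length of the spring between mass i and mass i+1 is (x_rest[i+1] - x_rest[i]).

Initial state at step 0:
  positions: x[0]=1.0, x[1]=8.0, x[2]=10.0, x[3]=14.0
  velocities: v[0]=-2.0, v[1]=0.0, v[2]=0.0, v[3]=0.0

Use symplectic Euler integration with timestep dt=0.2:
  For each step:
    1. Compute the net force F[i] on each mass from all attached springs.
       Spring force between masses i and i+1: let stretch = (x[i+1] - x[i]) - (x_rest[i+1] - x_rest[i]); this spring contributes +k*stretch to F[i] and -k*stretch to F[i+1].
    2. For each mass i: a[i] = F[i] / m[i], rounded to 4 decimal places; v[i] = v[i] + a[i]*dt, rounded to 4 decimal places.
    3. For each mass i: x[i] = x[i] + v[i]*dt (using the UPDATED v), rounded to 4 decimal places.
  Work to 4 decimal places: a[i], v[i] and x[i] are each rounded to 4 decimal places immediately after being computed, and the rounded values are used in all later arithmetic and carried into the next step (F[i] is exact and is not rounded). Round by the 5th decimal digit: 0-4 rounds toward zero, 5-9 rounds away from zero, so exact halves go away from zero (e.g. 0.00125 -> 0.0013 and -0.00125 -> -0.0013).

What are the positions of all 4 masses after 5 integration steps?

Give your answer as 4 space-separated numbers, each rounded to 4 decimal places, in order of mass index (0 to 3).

Step 0: x=[1.0000 8.0000 10.0000 14.0000] v=[-2.0000 0.0000 0.0000 0.0000]
Step 1: x=[0.9200 7.6000 10.1600 13.9200] v=[-0.4000 -2.0000 0.8000 -0.4000]
Step 2: x=[1.1344 6.8704 10.4160 13.7792] v=[1.0720 -3.6480 1.2800 -0.7040]
Step 3: x=[1.5677 5.9656 10.6574 13.6093] v=[2.1664 -4.5242 1.2070 -0.8493]
Step 4: x=[2.1128 5.0843 10.7596 13.4433] v=[2.7256 -4.4066 0.5110 -0.8301]
Step 5: x=[2.6556 4.4193 10.6225 13.3026] v=[2.7142 -3.3251 -0.6856 -0.7036]

Answer: 2.6556 4.4193 10.6225 13.3026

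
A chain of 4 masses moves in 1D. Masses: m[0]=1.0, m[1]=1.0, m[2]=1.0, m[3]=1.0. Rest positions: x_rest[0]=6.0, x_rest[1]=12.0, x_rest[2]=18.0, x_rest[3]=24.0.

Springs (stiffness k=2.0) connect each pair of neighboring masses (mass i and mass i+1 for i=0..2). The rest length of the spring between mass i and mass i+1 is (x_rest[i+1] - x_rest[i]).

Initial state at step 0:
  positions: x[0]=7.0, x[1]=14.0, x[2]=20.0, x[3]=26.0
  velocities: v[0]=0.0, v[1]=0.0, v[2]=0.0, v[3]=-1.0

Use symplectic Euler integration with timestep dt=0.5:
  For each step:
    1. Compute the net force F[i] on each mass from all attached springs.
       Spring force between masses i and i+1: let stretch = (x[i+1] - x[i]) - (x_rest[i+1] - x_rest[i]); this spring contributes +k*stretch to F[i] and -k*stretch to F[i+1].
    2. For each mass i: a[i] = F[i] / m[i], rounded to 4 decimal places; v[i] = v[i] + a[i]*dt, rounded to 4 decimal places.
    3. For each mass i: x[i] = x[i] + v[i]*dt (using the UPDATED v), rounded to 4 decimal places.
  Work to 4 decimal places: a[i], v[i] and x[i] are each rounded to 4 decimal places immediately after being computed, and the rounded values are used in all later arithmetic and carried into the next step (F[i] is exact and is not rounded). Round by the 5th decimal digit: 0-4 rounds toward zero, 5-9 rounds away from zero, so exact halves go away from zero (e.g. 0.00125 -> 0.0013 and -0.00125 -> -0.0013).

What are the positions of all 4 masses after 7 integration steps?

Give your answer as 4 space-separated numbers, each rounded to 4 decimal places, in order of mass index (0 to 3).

Answer: 6.7501 12.9688 19.0313 24.7501

Derivation:
Step 0: x=[7.0000 14.0000 20.0000 26.0000] v=[0.0000 0.0000 0.0000 -1.0000]
Step 1: x=[7.5000 13.5000 20.0000 25.5000] v=[1.0000 -1.0000 0.0000 -1.0000]
Step 2: x=[8.0000 13.2500 19.5000 25.2500] v=[1.0000 -0.5000 -1.0000 -0.5000]
Step 3: x=[8.1250 13.5000 18.7500 25.1250] v=[0.2500 0.5000 -1.5000 -0.2500]
Step 4: x=[7.9375 13.6875 18.5625 24.8125] v=[-0.3750 0.3750 -0.3750 -0.6250]
Step 5: x=[7.6250 13.4375 19.0625 24.3750] v=[-0.6250 -0.5000 1.0000 -0.8750]
Step 6: x=[7.2188 13.0938 19.4063 24.2813] v=[-0.8125 -0.6875 0.6875 -0.1875]
Step 7: x=[6.7501 12.9688 19.0313 24.7501] v=[-0.9375 -0.2500 -0.7500 0.9375]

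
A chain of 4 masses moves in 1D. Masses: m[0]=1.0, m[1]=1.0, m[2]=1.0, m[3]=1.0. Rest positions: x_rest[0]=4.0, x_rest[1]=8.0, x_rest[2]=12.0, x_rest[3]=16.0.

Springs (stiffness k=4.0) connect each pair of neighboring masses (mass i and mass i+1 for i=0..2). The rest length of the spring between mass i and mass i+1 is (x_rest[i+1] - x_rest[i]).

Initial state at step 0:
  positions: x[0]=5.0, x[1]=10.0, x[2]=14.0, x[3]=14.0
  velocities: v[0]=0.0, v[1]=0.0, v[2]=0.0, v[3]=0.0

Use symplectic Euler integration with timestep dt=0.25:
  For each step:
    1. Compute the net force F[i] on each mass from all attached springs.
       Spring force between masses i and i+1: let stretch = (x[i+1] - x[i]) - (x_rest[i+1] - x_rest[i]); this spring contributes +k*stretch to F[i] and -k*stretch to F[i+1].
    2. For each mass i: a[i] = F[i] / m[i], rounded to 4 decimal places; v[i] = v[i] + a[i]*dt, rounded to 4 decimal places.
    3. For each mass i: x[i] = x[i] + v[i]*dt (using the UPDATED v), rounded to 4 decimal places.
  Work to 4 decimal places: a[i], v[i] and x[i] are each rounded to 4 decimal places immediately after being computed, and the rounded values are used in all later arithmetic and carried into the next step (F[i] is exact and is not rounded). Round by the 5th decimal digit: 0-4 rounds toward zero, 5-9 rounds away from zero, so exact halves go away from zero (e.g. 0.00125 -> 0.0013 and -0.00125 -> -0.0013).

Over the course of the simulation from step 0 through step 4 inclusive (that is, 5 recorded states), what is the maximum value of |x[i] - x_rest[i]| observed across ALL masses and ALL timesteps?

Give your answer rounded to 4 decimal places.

Step 0: x=[5.0000 10.0000 14.0000 14.0000] v=[0.0000 0.0000 0.0000 0.0000]
Step 1: x=[5.2500 9.7500 13.0000 15.0000] v=[1.0000 -1.0000 -4.0000 4.0000]
Step 2: x=[5.6250 9.1875 11.6875 16.5000] v=[1.5000 -2.2500 -5.2500 6.0000]
Step 3: x=[5.8906 8.3594 10.9531 17.7969] v=[1.0625 -3.3125 -2.9375 5.1875]
Step 4: x=[5.7734 7.5625 11.2813 18.3828] v=[-0.4687 -3.1876 1.3126 2.3437]
Max displacement = 2.3828

Answer: 2.3828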